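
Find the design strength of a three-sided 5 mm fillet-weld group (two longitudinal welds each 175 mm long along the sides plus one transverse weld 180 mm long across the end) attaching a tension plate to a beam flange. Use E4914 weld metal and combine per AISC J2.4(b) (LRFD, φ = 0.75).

E49XX → F_EXX = 490 MPa.
t_e = 0.707 × 5 = 3.535 mm.
R_nwl = 0.6 × 490 × 3.535 × 350 × 10⁻³ = 363.8 kN (longitudinal, 2 welds).
R_nwt = 0.6 × 490 × 3.535 × 180 × 10⁻³ = 187.1 kN (transverse, base value).
(i) R_nwl + R_nwt = 550.8 kN; (ii) 0.85 R_nwl + 1.5 R_nwt = 589.8 kN.
R_n = max = 589.8 kN [governs: (ii)]; φR_n = 442.3 kN.

φR_n ≈ 442 kN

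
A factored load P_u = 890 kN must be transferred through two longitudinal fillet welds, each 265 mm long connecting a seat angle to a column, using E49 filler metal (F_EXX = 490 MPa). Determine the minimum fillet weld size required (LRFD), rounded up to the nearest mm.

Total weld length L = 530 mm.
Required throat t_e = P_u / (φ × 0.6 F_EXX × L) = 890 / (0.75 × 0.6 × 490 × 530 × 10⁻³) = 7.616 mm.
Required leg w = t_e / 0.707 = 10.77 mm → use 11 mm.

w = 11 mm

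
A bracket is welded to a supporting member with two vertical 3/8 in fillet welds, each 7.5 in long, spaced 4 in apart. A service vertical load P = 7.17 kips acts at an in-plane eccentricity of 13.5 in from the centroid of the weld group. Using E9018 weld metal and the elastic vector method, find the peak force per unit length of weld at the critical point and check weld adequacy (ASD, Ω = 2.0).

f_max ≈ 3.41 kip/in; adequate

E90XX → F_EXX = 90 ksi.
Total weld length L_w = 15 in. Treat welds as unit-width lines.
Polar moment about centroid: J = 2[d³/12 + d(b/2)²] = 2[7.5³/12 + 7.5×2²] = 130.3 in³.
Direct shear f_v = P/L_w = 7.17 / 15 = 0.478 kip/in (vertical).
Torsion M = P·e = 7.17 × 13.5 = 96.795 kip·in.
Critical point at (x, y) = (2, 3.75) from centroid. f_tx = M·y/J = 2.785 kip/in; f_ty = M·x/J = 1.486 kip/in.
Resultant f_max = √[f_tx² + (f_v + f_ty)²] = √[2.785² + (0.478 + 1.486)²] = 3.408 kip/in.
Capacity per unit length: r_n/Ω = (1/2.0) × 0.6 × 90 × (0.707 × 0.375) = 7.158 kip/in.
3.408 ≤ 7.158 → adequate.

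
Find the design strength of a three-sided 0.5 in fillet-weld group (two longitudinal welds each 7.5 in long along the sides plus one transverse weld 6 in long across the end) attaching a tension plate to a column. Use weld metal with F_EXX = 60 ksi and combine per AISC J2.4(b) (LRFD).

φR_n ≈ 208 kips

t_e = 0.707 × 0.5 = 0.3535 in.
R_nwl = 0.6 × 60 × 0.3535 × 15 = 190.9 kips (longitudinal, 2 welds).
R_nwt = 0.6 × 60 × 0.3535 × 6 = 76.36 kips (transverse, base value).
(i) R_nwl + R_nwt = 267.2 kips; (ii) 0.85 R_nwl + 1.5 R_nwt = 276.8 kips.
R_n = max = 276.8 kips [governs: (ii)]; φR_n = 207.6 kips.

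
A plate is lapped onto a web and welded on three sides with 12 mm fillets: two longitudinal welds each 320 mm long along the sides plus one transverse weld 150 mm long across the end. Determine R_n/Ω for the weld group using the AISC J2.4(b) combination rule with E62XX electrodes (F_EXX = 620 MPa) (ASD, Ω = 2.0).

R_n/Ω ≈ 1250 kN

t_e = 0.707 × 12 = 8.484 mm.
R_nwl = 0.6 × 620 × 8.484 × 640 × 10⁻³ = 2020 kN (longitudinal, 2 welds).
R_nwt = 0.6 × 620 × 8.484 × 150 × 10⁻³ = 473.4 kN (transverse, base value).
(i) R_nwl + R_nwt = 2493 kN; (ii) 0.85 R_nwl + 1.5 R_nwt = 2427 kN.
R_n = max = 2493 kN [governs: (i)]; R_n/Ω = 1247 kN.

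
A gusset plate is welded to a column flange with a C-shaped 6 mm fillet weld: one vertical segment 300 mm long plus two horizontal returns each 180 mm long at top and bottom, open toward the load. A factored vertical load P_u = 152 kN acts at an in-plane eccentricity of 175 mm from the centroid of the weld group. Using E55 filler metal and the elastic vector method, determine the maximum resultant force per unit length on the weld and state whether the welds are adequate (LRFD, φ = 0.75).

f_max ≈ 596 N/mm; adequate

E55XX → F_EXX = 550 MPa.
Total weld length L_w = 660 mm. Treat welds as unit-width lines.
Centroid: x̄ = 2×180×90 / 660 = 49.09 mm from the vertical weld.
Polar moment about centroid: J = I_x + I_y = [300³/12 + 2×180×150²] + [300×49.09² + 2(180³/12 + 180×40.91²)] = 12650000 mm³.
Direct shear f_v = P/L_w = 152×10³ / 660 = 230.3 N/mm (vertical).
Torsion M = P·e = 152×10³ × 175 = 26600000 N·mm.
Critical point at (x, y) = (130.9, 150) from centroid. f_tx = M·y/J = 315.5 N/mm; f_ty = M·x/J = 275.3 N/mm.
Resultant f_max = √[f_tx² + (f_v + f_ty)²] = √[315.5² + (230.3 + 275.3)²] = 596 N/mm.
Capacity per unit length: φr_n = 0.75 × 0.6 × 550 × (0.707 × 6) = 1050 N/mm.
596 ≤ 1050 → adequate.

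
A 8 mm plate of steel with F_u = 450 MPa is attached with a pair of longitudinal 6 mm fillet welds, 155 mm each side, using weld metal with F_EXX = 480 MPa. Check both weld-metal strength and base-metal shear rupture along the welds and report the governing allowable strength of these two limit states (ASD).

t_e = 0.707 × 6 = 4.242 mm; L = 310 mm.
Weld metal: R_n/Ω = (1/2.0) × 0.6 × 480 × 4.242 × 310 × 10⁻³ = 189.4 kN.
Base metal (shear rupture): R_n/Ω = (1/2.0) × 0.6 × 450 × 8 × 310 × 10⁻³ = 334.8 kN.
Governing: weld metal.

R_n/Ω ≈ 189 kN (weld metal governs)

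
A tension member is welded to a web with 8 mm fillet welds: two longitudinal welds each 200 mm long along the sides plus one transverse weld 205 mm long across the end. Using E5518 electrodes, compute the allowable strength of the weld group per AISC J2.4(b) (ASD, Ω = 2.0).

R_n/Ω ≈ 604 kN

E55XX → F_EXX = 550 MPa.
t_e = 0.707 × 8 = 5.656 mm.
R_nwl = 0.6 × 550 × 5.656 × 400 × 10⁻³ = 746.6 kN (longitudinal, 2 welds).
R_nwt = 0.6 × 550 × 5.656 × 205 × 10⁻³ = 382.6 kN (transverse, base value).
(i) R_nwl + R_nwt = 1129 kN; (ii) 0.85 R_nwl + 1.5 R_nwt = 1209 kN.
R_n = max = 1209 kN [governs: (ii)]; R_n/Ω = 604.3 kN.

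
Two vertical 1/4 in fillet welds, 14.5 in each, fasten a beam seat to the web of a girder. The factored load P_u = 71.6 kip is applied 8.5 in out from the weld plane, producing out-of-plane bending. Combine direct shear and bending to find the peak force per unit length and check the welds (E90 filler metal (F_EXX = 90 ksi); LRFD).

f_max ≈ 9.03 kip/in; NOT adequate

L_w = 2 × 14.5 = 29 in; section modulus (unit throat) S = 2 × L²/6 = 70.08 in².
Direct shear f_v = P/L_w = 71.6/29 = 2.469 kip/in.
Moment M = P × e = 71.6 × 8.5 = 608.6 kip·in; bending f_b = M/S = 8.684 kip/in.
f_max = √(f_v² + f_b²) = √(2.469² + 8.684²) = 9.028 kip/in.
φr_n = 0.75 × 0.6 × 90 × (0.707 × 0.25) = 7.158 kip/in → NOT adequate.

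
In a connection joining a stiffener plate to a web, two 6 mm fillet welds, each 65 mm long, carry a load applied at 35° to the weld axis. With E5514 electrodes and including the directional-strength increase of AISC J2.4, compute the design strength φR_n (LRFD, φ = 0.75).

φR_n ≈ 166 kN

E55XX → F_EXX = 550 MPa.
t_e = 0.707 × 6 = 4.242 mm; A_we = 4.242 × 130 = 551.5 mm².
Directional factor: 1.0 + 0.5 sin^1.5(35°) = 1.217.
F_nw = 0.6 × 550 × 1.217 = 401.7 MPa.
φR_n = 0.75 × 401.7 × 551.5 × 10⁻³ = 166.1 kN.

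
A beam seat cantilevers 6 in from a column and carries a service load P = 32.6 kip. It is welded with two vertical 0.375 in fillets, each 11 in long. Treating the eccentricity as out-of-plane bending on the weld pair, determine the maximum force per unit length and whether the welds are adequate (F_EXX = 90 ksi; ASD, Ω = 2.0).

L_w = 2 × 11 = 22 in; section modulus (unit throat) S = 2 × L²/6 = 40.33 in².
Direct shear f_v = P/L_w = 32.6/22 = 1.482 kip/in.
Moment M = P × e = 32.6 × 6 = 195.6 kip·in; bending f_b = M/S = 4.85 kip/in.
f_max = √(f_v² + f_b²) = √(1.482² + 4.85²) = 5.071 kip/in.
r_n/Ω = (1/2.0) × 0.6 × 90 × (0.707 × 0.375) = 7.158 kip/in → adequate.

f_max ≈ 5.07 kip/in; adequate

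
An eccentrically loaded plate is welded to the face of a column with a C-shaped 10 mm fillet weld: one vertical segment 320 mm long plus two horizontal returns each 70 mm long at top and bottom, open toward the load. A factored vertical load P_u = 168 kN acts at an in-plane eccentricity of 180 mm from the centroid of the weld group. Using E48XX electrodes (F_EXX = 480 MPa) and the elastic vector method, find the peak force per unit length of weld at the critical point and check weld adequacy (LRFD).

Total weld length L_w = 460 mm. Treat welds as unit-width lines.
Centroid: x̄ = 2×70×35 / 460 = 10.65 mm from the vertical weld.
Polar moment about centroid: J = I_x + I_y = [320³/12 + 2×70×160²] + [320×10.65² + 2(70³/12 + 70×24.35²)] = 6491000 mm³.
Direct shear f_v = P/L_w = 168×10³ / 460 = 365.2 N/mm (vertical).
Torsion M = P·e = 168×10³ × 180 = 30240000 N·mm.
Critical point at (x, y) = (59.35, 160) from centroid. f_tx = M·y/J = 745.4 N/mm; f_ty = M·x/J = 276.5 N/mm.
Resultant f_max = √[f_tx² + (f_v + f_ty)²] = √[745.4² + (365.2 + 276.5)²] = 983.6 N/mm.
Capacity per unit length: φr_n = 0.75 × 0.6 × 480 × (0.707 × 10) = 1527 N/mm.
983.6 ≤ 1527 → adequate.

f_max ≈ 984 N/mm; adequate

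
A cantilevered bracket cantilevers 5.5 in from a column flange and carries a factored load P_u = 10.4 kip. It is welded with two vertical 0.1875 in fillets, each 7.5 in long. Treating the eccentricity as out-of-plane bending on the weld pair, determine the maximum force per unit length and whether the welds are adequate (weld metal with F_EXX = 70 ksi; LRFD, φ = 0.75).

f_max ≈ 3.13 kip/in; adequate

L_w = 2 × 7.5 = 15 in; section modulus (unit throat) S = 2 × L²/6 = 18.75 in².
Direct shear f_v = P/L_w = 10.4/15 = 0.6933 kip/in.
Moment M = P × e = 10.4 × 5.5 = 57.2 kip·in; bending f_b = M/S = 3.051 kip/in.
f_max = √(f_v² + f_b²) = √(0.6933² + 3.051²) = 3.128 kip/in.
φr_n = 0.75 × 0.6 × 70 × (0.707 × 0.1875) = 4.176 kip/in → adequate.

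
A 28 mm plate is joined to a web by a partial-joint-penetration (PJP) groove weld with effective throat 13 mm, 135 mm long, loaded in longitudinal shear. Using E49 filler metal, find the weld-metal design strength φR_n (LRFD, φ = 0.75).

E49XX → F_EXX = 490 MPa.
Effective throat (given) t_e = 13 mm.
A_we = 13 × 135 = 1755 mm².
F_nw = 0.6 F_EXX = 294 MPa.
φR_n = 0.75 × 294 × 1755 × 10⁻³ = 387 kN.

φR_n ≈ 387 kN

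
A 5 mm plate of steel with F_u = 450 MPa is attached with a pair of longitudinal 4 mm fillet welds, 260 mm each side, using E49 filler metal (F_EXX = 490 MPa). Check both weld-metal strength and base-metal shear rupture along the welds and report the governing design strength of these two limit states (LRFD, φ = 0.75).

φR_n ≈ 324 kN (weld metal governs)

t_e = 0.707 × 4 = 2.828 mm; L = 520 mm.
Weld metal: φR_n = 0.75 × 0.6 × 490 × 2.828 × 520 × 10⁻³ = 324.3 kN.
Base metal (shear rupture): φR_n = 0.75 × 0.6 × 450 × 5 × 520 × 10⁻³ = 526.5 kN.
Governing: weld metal.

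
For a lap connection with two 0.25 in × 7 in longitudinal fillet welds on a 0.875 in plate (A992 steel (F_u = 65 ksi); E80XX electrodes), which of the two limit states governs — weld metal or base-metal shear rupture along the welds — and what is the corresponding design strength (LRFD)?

φR_n ≈ 89.1 kips (weld metal governs)

E80XX → F_EXX = 80 ksi.
t_e = 0.707 × 0.25 = 0.1767 in; L = 14 in.
Weld metal: φR_n = 0.75 × 0.6 × 80 × 0.1767 × 14 = 89.08 kips.
Base metal (shear rupture): φR_n = 0.75 × 0.6 × 65 × 0.875 × 14 = 358.3 kips.
Governing: weld metal.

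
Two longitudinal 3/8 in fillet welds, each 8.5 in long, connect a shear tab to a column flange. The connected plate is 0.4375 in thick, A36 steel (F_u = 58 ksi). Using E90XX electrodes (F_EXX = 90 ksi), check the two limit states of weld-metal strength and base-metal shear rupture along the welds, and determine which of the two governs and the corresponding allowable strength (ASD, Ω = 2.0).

R_n/Ω ≈ 122 kip (weld metal governs)

t_e = 0.707 × 0.375 = 0.2651 in; L = 17 in.
Weld metal: R_n/Ω = (1/2.0) × 0.6 × 90 × 0.2651 × 17 = 121.7 kip.
Base metal (shear rupture): R_n/Ω = (1/2.0) × 0.6 × 58 × 0.4375 × 17 = 129.4 kip.
Governing: weld metal.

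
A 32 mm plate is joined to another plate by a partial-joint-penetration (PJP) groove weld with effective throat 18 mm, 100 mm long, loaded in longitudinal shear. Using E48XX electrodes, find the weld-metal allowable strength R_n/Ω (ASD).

R_n/Ω ≈ 259 kN

E48XX → F_EXX = 480 MPa.
Effective throat (given) t_e = 18 mm.
A_we = 18 × 100 = 1800 mm².
F_nw = 0.6 F_EXX = 288 MPa.
R_n/Ω = (288 × 1800) / 2.0 × 10⁻³ = 259.2 kN.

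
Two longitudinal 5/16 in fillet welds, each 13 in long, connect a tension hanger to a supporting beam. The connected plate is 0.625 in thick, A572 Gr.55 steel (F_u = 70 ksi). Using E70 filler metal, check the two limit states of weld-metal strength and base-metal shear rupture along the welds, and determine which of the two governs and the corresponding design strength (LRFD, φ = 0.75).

E70XX → F_EXX = 70 ksi.
t_e = 0.707 × 0.3125 = 0.2209 in; L = 26 in.
Weld metal: φR_n = 0.75 × 0.6 × 70 × 0.2209 × 26 = 180.9 kips.
Base metal (shear rupture): φR_n = 0.75 × 0.6 × 70 × 0.625 × 26 = 511.9 kips.
Governing: weld metal.

φR_n ≈ 181 kips (weld metal governs)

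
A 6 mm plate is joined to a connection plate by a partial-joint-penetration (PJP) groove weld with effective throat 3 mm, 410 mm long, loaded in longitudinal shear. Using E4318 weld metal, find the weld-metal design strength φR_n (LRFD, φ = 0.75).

φR_n ≈ 238 kN

E43XX → F_EXX = 430 MPa.
Effective throat (given) t_e = 3 mm.
A_we = 3 × 410 = 1230 mm².
F_nw = 0.6 F_EXX = 258 MPa.
φR_n = 0.75 × 258 × 1230 × 10⁻³ = 238 kN.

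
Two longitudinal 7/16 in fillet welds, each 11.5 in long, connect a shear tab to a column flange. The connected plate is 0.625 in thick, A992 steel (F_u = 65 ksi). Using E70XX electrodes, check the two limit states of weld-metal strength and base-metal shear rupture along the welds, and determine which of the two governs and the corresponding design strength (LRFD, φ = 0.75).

E70XX → F_EXX = 70 ksi.
t_e = 0.707 × 0.4375 = 0.3093 in; L = 23 in.
Weld metal: φR_n = 0.75 × 0.6 × 70 × 0.3093 × 23 = 224.1 kip.
Base metal (shear rupture): φR_n = 0.75 × 0.6 × 65 × 0.625 × 23 = 420.5 kip.
Governing: weld metal.

φR_n ≈ 224 kip (weld metal governs)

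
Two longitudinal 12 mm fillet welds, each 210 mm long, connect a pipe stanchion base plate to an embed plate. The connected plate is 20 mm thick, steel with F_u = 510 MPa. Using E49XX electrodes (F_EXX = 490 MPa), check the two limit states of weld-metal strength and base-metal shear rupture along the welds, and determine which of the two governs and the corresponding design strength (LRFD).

φR_n ≈ 786 kN (weld metal governs)

t_e = 0.707 × 12 = 8.484 mm; L = 420 mm.
Weld metal: φR_n = 0.75 × 0.6 × 490 × 8.484 × 420 × 10⁻³ = 785.7 kN.
Base metal (shear rupture): φR_n = 0.75 × 0.6 × 510 × 20 × 420 × 10⁻³ = 1928 kN.
Governing: weld metal.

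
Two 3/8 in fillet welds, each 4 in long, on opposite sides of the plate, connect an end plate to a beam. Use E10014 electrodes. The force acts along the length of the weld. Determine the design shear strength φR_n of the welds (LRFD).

φR_n ≈ 95.4 kips

E100XX → F_EXX = 100 ksi.
Effective throat t_e = 0.707 × 0.375 = 0.2651 in.
Total length L = 8 in; A_we = 0.2651 × 8 = 2.121 in².
F_nw = 0.6 F_EXX = 0.6 × 100 = 60 ksi.
φR_n = 0.75 × 60 × 2.121 = 95.45 kips.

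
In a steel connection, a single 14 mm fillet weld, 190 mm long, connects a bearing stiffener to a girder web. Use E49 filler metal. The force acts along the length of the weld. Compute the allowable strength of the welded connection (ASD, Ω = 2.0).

E49XX → F_EXX = 490 MPa.
Effective throat t_e = 0.707 × 14 = 9.898 mm.
Total length L = 190 mm; A_we = 9.898 × 190 = 1881 mm².
F_nw = 0.6 F_EXX = 0.6 × 490 = 294 MPa.
R_n = 294 × 1881 × 10⁻³ = 552.9 kN; R_n/Ω = 552.9/2.0 = 276.5 kN.

R_n/Ω ≈ 276 kN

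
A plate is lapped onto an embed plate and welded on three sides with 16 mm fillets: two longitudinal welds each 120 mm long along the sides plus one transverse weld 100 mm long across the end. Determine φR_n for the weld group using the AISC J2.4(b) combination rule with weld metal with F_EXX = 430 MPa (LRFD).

φR_n ≈ 775 kN

t_e = 0.707 × 16 = 11.31 mm.
R_nwl = 0.6 × 430 × 11.31 × 240 × 10⁻³ = 700.4 kN (longitudinal, 2 welds).
R_nwt = 0.6 × 430 × 11.31 × 100 × 10⁻³ = 291.8 kN (transverse, base value).
(i) R_nwl + R_nwt = 992.3 kN; (ii) 0.85 R_nwl + 1.5 R_nwt = 1033 kN.
R_n = max = 1033 kN [governs: (ii)]; φR_n = 774.9 kN.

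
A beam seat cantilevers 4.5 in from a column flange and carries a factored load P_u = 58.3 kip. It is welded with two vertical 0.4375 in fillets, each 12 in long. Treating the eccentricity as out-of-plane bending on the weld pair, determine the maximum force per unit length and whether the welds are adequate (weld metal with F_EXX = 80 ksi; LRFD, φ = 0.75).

L_w = 2 × 12 = 24 in; section modulus (unit throat) S = 2 × L²/6 = 48 in².
Direct shear f_v = P/L_w = 58.3/24 = 2.429 kip/in.
Moment M = P × e = 58.3 × 4.5 = 262.35 kip·in; bending f_b = M/S = 5.466 kip/in.
f_max = √(f_v² + f_b²) = √(2.429² + 5.466²) = 5.981 kip/in.
φr_n = 0.75 × 0.6 × 80 × (0.707 × 0.4375) = 11.14 kip/in → adequate.

f_max ≈ 5.98 kip/in; adequate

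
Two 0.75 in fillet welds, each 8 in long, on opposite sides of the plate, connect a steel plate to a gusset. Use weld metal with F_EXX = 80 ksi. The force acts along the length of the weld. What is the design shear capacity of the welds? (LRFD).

Effective throat t_e = 0.707 × 0.75 = 0.5302 in.
Total length L = 16 in; A_we = 0.5302 × 16 = 8.484 in².
F_nw = 0.6 F_EXX = 0.6 × 80 = 48 ksi.
φR_n = 0.75 × 48 × 8.484 = 305.4 kip.

φR_n ≈ 305 kip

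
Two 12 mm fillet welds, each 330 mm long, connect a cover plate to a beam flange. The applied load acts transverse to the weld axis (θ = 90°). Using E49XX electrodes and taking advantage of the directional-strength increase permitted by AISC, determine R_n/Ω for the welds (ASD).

E49XX → F_EXX = 490 MPa.
t_e = 0.707 × 12 = 8.484 mm; A_we = 8.484 × 660 = 5599 mm².
Directional factor: 1.0 + 0.5 sin^1.5(90°) = 1.5.
F_nw = 0.6 × 490 × 1.5 = 441 MPa.
R_n/Ω = (441 × 5599) / 2.0 × 10⁻³ = 1235 kN.

R_n/Ω ≈ 1230 kN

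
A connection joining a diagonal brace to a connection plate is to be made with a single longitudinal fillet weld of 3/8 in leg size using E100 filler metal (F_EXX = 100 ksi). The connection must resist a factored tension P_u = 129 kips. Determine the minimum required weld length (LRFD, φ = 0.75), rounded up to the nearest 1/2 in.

Throat t_e = 0.707 × 0.375 = 0.2651 in.
φr_n = 0.75 × 0.6 × 100 × 0.2651 = 11.93 kips/in.
L_req = P_u / φr_n = 129 / 11.93 = 10.81 in total.
Round up → use L = 11 in.

L = 11 in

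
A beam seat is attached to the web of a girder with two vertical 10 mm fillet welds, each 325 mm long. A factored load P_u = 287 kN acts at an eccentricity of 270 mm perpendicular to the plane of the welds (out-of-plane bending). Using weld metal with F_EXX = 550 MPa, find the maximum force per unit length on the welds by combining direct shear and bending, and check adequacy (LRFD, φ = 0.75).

f_max ≈ 2240 N/mm; NOT adequate

L_w = 2 × 325 = 650 mm; section modulus (unit throat) S = 2 × L²/6 = 35210 mm².
Direct shear f_v = P/L_w = 287×10³/650 = 441.5 N/mm.
Moment M = P × e = 287×10³ × 270 = 77490000 N·mm; bending f_b = M/S = 2201 N/mm.
f_max = √(f_v² + f_b²) = √(441.5² + 2201²) = 2245 N/mm.
φr_n = 0.75 × 0.6 × 550 × (0.707 × 10) = 1750 N/mm → NOT adequate.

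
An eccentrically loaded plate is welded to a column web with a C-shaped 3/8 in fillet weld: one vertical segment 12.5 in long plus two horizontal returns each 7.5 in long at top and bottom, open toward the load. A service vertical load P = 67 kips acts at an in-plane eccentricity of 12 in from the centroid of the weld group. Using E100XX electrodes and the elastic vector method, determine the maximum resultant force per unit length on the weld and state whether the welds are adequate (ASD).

E100XX → F_EXX = 100 ksi.
Total weld length L_w = 27.5 in. Treat welds as unit-width lines.
Centroid: x̄ = 2×7.5×3.75 / 27.5 = 2.045 in from the vertical weld.
Polar moment about centroid: J = I_x + I_y = [12.5³/12 + 2×7.5×6.25²] + [12.5×2.045² + 2(7.5³/12 + 7.5×1.705²)] = 914.9 in³.
Direct shear f_v = P/L_w = 67 / 27.5 = 2.436 kip/in (vertical).
Torsion M = P·e = 67 × 12 = 804 kip·in.
Critical point at (x, y) = (5.455, 6.25) from centroid. f_tx = M·y/J = 5.492 kip/in; f_ty = M·x/J = 4.793 kip/in.
Resultant f_max = √[f_tx² + (f_v + f_ty)²] = √[5.492² + (2.436 + 4.793)²] = 9.079 kip/in.
Capacity per unit length: r_n/Ω = (1/2.0) × 0.6 × 100 × (0.707 × 0.375) = 7.954 kip/in.
9.079 > 7.954 → NOT adequate.

f_max ≈ 9.08 kip/in; NOT adequate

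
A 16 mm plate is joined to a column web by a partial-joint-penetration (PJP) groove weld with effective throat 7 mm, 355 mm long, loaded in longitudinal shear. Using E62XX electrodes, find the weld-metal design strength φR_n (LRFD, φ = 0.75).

φR_n ≈ 693 kN

E62XX → F_EXX = 620 MPa.
Effective throat (given) t_e = 7 mm.
A_we = 7 × 355 = 2485 mm².
F_nw = 0.6 F_EXX = 372 MPa.
φR_n = 0.75 × 372 × 2485 × 10⁻³ = 693.3 kN.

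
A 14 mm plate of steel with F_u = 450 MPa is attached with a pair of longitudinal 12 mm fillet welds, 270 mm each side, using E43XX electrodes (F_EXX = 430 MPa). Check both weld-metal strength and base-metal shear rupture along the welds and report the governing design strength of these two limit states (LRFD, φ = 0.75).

t_e = 0.707 × 12 = 8.484 mm; L = 540 mm.
Weld metal: φR_n = 0.75 × 0.6 × 430 × 8.484 × 540 × 10⁻³ = 886.5 kN.
Base metal (shear rupture): φR_n = 0.75 × 0.6 × 450 × 14 × 540 × 10⁻³ = 1531 kN.
Governing: weld metal.

φR_n ≈ 886 kN (weld metal governs)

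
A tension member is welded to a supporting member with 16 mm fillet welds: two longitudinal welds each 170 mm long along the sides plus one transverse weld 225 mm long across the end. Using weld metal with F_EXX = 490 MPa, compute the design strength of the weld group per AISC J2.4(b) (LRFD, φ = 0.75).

φR_n ≈ 1560 kN

t_e = 0.707 × 16 = 11.31 mm.
R_nwl = 0.6 × 490 × 11.31 × 340 × 10⁻³ = 1131 kN (longitudinal, 2 welds).
R_nwt = 0.6 × 490 × 11.31 × 225 × 10⁻³ = 748.3 kN (transverse, base value).
(i) R_nwl + R_nwt = 1879 kN; (ii) 0.85 R_nwl + 1.5 R_nwt = 2084 kN.
R_n = max = 2084 kN [governs: (ii)]; φR_n = 1563 kN.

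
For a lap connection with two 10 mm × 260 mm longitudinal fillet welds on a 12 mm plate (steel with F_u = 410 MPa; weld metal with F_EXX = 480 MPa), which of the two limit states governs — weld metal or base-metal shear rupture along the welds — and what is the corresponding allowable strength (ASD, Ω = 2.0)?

t_e = 0.707 × 10 = 7.07 mm; L = 520 mm.
Weld metal: R_n/Ω = (1/2.0) × 0.6 × 480 × 7.07 × 520 × 10⁻³ = 529.4 kN.
Base metal (shear rupture): R_n/Ω = (1/2.0) × 0.6 × 410 × 12 × 520 × 10⁻³ = 767.5 kN.
Governing: weld metal.

R_n/Ω ≈ 529 kN (weld metal governs)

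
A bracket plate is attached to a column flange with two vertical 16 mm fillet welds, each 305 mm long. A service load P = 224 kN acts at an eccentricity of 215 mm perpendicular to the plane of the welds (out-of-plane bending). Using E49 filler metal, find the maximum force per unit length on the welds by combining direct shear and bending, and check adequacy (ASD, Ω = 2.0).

E49XX → F_EXX = 490 MPa.
L_w = 2 × 305 = 610 mm; section modulus (unit throat) S = 2 × L²/6 = 31010 mm².
Direct shear f_v = P/L_w = 224×10³/610 = 367.2 N/mm.
Moment M = P × e = 224×10³ × 215 = 48160000 N·mm; bending f_b = M/S = 1553 N/mm.
f_max = √(f_v² + f_b²) = √(367.2² + 1553²) = 1596 N/mm.
r_n/Ω = (1/2.0) × 0.6 × 490 × (0.707 × 16) = 1663 N/mm → adequate.

f_max ≈ 1600 N/mm; adequate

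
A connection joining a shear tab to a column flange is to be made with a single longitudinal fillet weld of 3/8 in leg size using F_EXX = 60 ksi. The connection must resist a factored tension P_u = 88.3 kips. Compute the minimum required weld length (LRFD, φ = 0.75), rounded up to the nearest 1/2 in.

Throat t_e = 0.707 × 0.375 = 0.2651 in.
φr_n = 0.75 × 0.6 × 60 × 0.2651 = 7.158 kips/in.
L_req = P_u / φr_n = 88.3 / 7.158 = 12.34 in total.
Round up → use L = 12.5 in.

L = 12.5 in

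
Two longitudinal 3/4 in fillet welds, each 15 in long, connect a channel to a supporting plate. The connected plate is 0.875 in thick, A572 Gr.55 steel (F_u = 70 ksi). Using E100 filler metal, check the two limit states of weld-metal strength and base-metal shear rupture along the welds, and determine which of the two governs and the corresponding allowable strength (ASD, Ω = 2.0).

R_n/Ω ≈ 477 kips (weld metal governs)

E100XX → F_EXX = 100 ksi.
t_e = 0.707 × 0.75 = 0.5302 in; L = 30 in.
Weld metal: R_n/Ω = (1/2.0) × 0.6 × 100 × 0.5302 × 30 = 477.2 kips.
Base metal (shear rupture): R_n/Ω = (1/2.0) × 0.6 × 70 × 0.875 × 30 = 551.2 kips.
Governing: weld metal.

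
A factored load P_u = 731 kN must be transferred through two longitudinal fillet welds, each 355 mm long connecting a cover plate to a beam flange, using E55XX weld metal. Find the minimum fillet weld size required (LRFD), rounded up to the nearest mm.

w = 6 mm

E55XX → F_EXX = 550 MPa.
Total weld length L = 710 mm.
Required throat t_e = P_u / (φ × 0.6 F_EXX × L) = 731 / (0.75 × 0.6 × 550 × 710 × 10⁻³) = 4.16 mm.
Required leg w = t_e / 0.707 = 5.884 mm → use 6 mm.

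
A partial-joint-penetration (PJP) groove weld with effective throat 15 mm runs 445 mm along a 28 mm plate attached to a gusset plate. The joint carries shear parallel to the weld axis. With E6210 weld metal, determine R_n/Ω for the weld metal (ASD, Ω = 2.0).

R_n/Ω ≈ 1240 kN

E62XX → F_EXX = 620 MPa.
Effective throat (given) t_e = 15 mm.
A_we = 15 × 445 = 6675 mm².
F_nw = 0.6 F_EXX = 372 MPa.
R_n/Ω = (372 × 6675) / 2.0 × 10⁻³ = 1242 kN.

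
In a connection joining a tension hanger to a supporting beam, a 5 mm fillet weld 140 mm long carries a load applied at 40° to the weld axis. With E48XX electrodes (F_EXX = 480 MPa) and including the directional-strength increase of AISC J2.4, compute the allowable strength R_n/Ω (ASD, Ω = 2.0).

R_n/Ω ≈ 89.6 kN

t_e = 0.707 × 5 = 3.535 mm; A_we = 3.535 × 140 = 494.9 mm².
Directional factor: 1.0 + 0.5 sin^1.5(40°) = 1.258.
F_nw = 0.6 × 480 × 1.258 = 362.2 MPa.
R_n/Ω = (362.2 × 494.9) / 2.0 × 10⁻³ = 89.63 kN.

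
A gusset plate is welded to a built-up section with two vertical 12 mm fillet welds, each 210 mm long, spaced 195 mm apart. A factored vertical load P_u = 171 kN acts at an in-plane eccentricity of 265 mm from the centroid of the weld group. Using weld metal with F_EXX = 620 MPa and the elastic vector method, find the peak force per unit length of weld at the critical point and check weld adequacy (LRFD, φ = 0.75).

f_max ≈ 1480 N/mm; adequate

Total weld length L_w = 420 mm. Treat welds as unit-width lines.
Polar moment about centroid: J = 2[d³/12 + d(b/2)²] = 2[210³/12 + 210×97.5²] = 5536000 mm³.
Direct shear f_v = P/L_w = 171×10³ / 420 = 407.1 N/mm (vertical).
Torsion M = P·e = 171×10³ × 265 = 45315000 N·mm.
Critical point at (x, y) = (97.5, 105) from centroid. f_tx = M·y/J = 859.5 N/mm; f_ty = M·x/J = 798.1 N/mm.
Resultant f_max = √[f_tx² + (f_v + f_ty)²] = √[859.5² + (407.1 + 798.1)²] = 1480 N/mm.
Capacity per unit length: φr_n = 0.75 × 0.6 × 620 × (0.707 × 12) = 2367 N/mm.
1480 ≤ 2367 → adequate.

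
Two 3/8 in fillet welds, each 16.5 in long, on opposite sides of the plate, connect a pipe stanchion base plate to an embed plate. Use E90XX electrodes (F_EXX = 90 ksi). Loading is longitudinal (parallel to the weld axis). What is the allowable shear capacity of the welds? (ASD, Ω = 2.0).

Effective throat t_e = 0.707 × 0.375 = 0.2651 in.
Total length L = 33 in; A_we = 0.2651 × 33 = 8.749 in².
F_nw = 0.6 F_EXX = 0.6 × 90 = 54 ksi.
R_n = 54 × 8.749 = 472.5 kips; R_n/Ω = 472.5/2.0 = 236.2 kips.

R_n/Ω ≈ 236 kips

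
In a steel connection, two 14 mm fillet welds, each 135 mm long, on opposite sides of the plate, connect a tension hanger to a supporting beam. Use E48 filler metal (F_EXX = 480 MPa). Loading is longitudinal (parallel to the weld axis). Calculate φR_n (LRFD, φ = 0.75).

φR_n ≈ 577 kN

Effective throat t_e = 0.707 × 14 = 9.898 mm.
Total length L = 270 mm; A_we = 9.898 × 270 = 2672 mm².
F_nw = 0.6 F_EXX = 0.6 × 480 = 288 MPa.
φR_n = 0.75 × 288 × 2672 × 10⁻³ = 577.3 kN.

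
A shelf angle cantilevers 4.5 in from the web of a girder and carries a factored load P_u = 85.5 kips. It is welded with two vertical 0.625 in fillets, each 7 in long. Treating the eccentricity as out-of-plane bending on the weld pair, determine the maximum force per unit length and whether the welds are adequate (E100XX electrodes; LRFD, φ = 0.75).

E100XX → F_EXX = 100 ksi.
L_w = 2 × 7 = 14 in; section modulus (unit throat) S = 2 × L²/6 = 16.33 in².
Direct shear f_v = P/L_w = 85.5/14 = 6.107 kip/in.
Moment M = P × e = 85.5 × 4.5 = 384.75 kip·in; bending f_b = M/S = 23.56 kip/in.
f_max = √(f_v² + f_b²) = √(6.107² + 23.56²) = 24.33 kip/in.
φr_n = 0.75 × 0.6 × 100 × (0.707 × 0.625) = 19.88 kip/in → NOT adequate.

f_max ≈ 24.3 kip/in; NOT adequate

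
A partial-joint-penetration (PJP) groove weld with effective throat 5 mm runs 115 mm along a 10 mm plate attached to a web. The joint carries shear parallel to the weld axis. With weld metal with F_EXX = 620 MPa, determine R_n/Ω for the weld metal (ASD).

Effective throat (given) t_e = 5 mm.
A_we = 5 × 115 = 575 mm².
F_nw = 0.6 F_EXX = 372 MPa.
R_n/Ω = (372 × 575) / 2.0 × 10⁻³ = 107 kN.

R_n/Ω ≈ 107 kN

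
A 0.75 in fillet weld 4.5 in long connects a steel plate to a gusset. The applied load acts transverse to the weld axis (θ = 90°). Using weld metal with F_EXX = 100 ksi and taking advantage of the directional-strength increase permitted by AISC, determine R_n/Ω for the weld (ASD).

R_n/Ω ≈ 107 kip

t_e = 0.707 × 0.75 = 0.5302 in; A_we = 0.5302 × 4.5 = 2.386 in².
Directional factor: 1.0 + 0.5 sin^1.5(90°) = 1.5.
F_nw = 0.6 × 100 × 1.5 = 90 ksi.
R_n/Ω = (90 × 2.386) / 2.0 = 107.4 kip.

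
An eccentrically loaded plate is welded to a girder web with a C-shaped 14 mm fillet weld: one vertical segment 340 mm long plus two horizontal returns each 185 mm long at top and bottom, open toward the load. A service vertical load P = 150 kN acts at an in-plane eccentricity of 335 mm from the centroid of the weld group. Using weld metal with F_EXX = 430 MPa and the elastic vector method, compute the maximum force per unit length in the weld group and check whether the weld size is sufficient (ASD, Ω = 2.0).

Total weld length L_w = 710 mm. Treat welds as unit-width lines.
Centroid: x̄ = 2×185×92.5 / 710 = 48.2 mm from the vertical weld.
Polar moment about centroid: J = I_x + I_y = [340³/12 + 2×185×170²] + [340×48.2² + 2(185³/12 + 185×44.3²)] = 16540000 mm³.
Direct shear f_v = P/L_w = 150×10³ / 710 = 211.3 N/mm (vertical).
Torsion M = P·e = 150×10³ × 335 = 50250000 N·mm.
Critical point at (x, y) = (136.8, 170) from centroid. f_tx = M·y/J = 516.5 N/mm; f_ty = M·x/J = 415.6 N/mm.
Resultant f_max = √[f_tx² + (f_v + f_ty)²] = √[516.5² + (211.3 + 415.6)²] = 812.2 N/mm.
Capacity per unit length: r_n/Ω = (1/2.0) × 0.6 × 430 × (0.707 × 14) = 1277 N/mm.
812.2 ≤ 1277 → adequate.

f_max ≈ 812 N/mm; adequate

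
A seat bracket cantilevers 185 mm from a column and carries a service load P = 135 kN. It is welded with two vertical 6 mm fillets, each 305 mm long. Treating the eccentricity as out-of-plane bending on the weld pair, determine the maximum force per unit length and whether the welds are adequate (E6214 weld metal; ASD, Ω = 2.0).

E62XX → F_EXX = 620 MPa.
L_w = 2 × 305 = 610 mm; section modulus (unit throat) S = 2 × L²/6 = 31010 mm².
Direct shear f_v = P/L_w = 135×10³/610 = 221.3 N/mm.
Moment M = P × e = 135×10³ × 185 = 24975000 N·mm; bending f_b = M/S = 805.4 N/mm.
f_max = √(f_v² + f_b²) = √(221.3² + 805.4²) = 835.3 N/mm.
r_n/Ω = (1/2.0) × 0.6 × 620 × (0.707 × 6) = 789 N/mm → NOT adequate.

f_max ≈ 835 N/mm; NOT adequate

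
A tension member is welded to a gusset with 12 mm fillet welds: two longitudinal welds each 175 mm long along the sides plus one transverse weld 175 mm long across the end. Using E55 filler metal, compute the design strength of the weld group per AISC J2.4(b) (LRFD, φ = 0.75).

E55XX → F_EXX = 550 MPa.
t_e = 0.707 × 12 = 8.484 mm.
R_nwl = 0.6 × 550 × 8.484 × 350 × 10⁻³ = 979.9 kN (longitudinal, 2 welds).
R_nwt = 0.6 × 550 × 8.484 × 175 × 10⁻³ = 490 kN (transverse, base value).
(i) R_nwl + R_nwt = 1470 kN; (ii) 0.85 R_nwl + 1.5 R_nwt = 1568 kN.
R_n = max = 1568 kN [governs: (ii)]; φR_n = 1176 kN.

φR_n ≈ 1180 kN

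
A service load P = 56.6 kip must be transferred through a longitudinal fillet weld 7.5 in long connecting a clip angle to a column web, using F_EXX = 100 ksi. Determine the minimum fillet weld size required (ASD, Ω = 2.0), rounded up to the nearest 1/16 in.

w = 3/8 in

Total weld length L = 7.5 in.
Required throat t_e = P × Ω / (0.6 F_EXX × L) = 56.6 × 2.0 / (0.6 × 100 × 7.5) = 0.2516 in.
Required leg w = t_e / 0.707 = 0.3558 in → use 3/8 in.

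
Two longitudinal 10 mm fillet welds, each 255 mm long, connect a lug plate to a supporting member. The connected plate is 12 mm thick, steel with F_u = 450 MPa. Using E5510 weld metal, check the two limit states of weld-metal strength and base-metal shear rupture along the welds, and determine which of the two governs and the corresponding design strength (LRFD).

φR_n ≈ 892 kN (weld metal governs)

E55XX → F_EXX = 550 MPa.
t_e = 0.707 × 10 = 7.07 mm; L = 510 mm.
Weld metal: φR_n = 0.75 × 0.6 × 550 × 7.07 × 510 × 10⁻³ = 892.4 kN.
Base metal (shear rupture): φR_n = 0.75 × 0.6 × 450 × 12 × 510 × 10⁻³ = 1239 kN.
Governing: weld metal.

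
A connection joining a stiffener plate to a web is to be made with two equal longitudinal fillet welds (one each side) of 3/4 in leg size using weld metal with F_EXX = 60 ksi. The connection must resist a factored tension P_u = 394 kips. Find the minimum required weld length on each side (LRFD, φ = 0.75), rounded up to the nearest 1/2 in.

L = 14 in on each side

Throat t_e = 0.707 × 0.75 = 0.5302 in.
φr_n = 0.75 × 0.6 × 60 × 0.5302 = 14.32 kips/in.
L_req = P_u / φr_n = 394 / 14.32 = 27.52 in total.
Per side: 27.52 / 2 = 13.76 in.
Round up → use L = 14 in on each side.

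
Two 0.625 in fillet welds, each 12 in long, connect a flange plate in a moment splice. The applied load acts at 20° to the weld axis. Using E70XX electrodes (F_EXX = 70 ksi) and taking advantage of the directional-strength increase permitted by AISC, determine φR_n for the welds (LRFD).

φR_n ≈ 367 kip

t_e = 0.707 × 0.625 = 0.4419 in; A_we = 0.4419 × 24 = 10.6 in².
Directional factor: 1.0 + 0.5 sin^1.5(20°) = 1.1.
F_nw = 0.6 × 70 × 1.1 = 46.2 ksi.
φR_n = 0.75 × 46.2 × 10.6 = 367.5 kip.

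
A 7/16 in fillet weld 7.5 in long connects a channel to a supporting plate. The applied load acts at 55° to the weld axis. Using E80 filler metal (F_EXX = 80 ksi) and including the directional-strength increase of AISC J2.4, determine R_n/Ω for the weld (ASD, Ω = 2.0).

t_e = 0.707 × 0.4375 = 0.3093 in; A_we = 0.3093 × 7.5 = 2.32 in².
Directional factor: 1.0 + 0.5 sin^1.5(55°) = 1.371.
F_nw = 0.6 × 80 × 1.371 = 65.79 ksi.
R_n/Ω = (65.79 × 2.32) / 2.0 = 76.32 kips.

R_n/Ω ≈ 76.3 kips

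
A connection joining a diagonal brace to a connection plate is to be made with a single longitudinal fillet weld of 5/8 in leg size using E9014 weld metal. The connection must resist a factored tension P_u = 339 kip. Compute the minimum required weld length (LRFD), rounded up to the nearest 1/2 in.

E90XX → F_EXX = 90 ksi.
Throat t_e = 0.707 × 0.625 = 0.4419 in.
φr_n = 0.75 × 0.6 × 90 × 0.4419 = 17.9 kip/in.
L_req = P_u / φr_n = 339 / 17.9 = 18.94 in total.
Round up → use L = 19 in.

L = 19 in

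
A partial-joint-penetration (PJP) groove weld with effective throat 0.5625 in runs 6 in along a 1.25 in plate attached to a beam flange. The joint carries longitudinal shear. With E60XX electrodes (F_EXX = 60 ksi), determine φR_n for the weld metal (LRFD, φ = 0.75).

φR_n ≈ 91.1 kip

Effective throat (given) t_e = 0.5625 in.
A_we = 0.5625 × 6 = 3.375 in².
F_nw = 0.6 F_EXX = 36 ksi.
φR_n = 0.75 × 36 × 3.375 = 91.12 kip.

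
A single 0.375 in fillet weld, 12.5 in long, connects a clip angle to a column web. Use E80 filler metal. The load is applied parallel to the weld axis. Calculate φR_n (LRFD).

E80XX → F_EXX = 80 ksi.
Effective throat t_e = 0.707 × 0.375 = 0.2651 in.
Total length L = 12.5 in; A_we = 0.2651 × 12.5 = 3.314 in².
F_nw = 0.6 F_EXX = 0.6 × 80 = 48 ksi.
φR_n = 0.75 × 48 × 3.314 = 119.3 kips.

φR_n ≈ 119 kips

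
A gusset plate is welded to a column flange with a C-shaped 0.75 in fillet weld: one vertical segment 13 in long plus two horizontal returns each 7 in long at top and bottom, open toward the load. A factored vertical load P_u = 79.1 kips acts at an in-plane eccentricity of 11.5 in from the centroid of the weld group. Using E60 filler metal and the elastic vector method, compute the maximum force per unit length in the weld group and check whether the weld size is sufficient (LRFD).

E60XX → F_EXX = 60 ksi.
Total weld length L_w = 27 in. Treat welds as unit-width lines.
Centroid: x̄ = 2×7×3.5 / 27 = 1.815 in from the vertical weld.
Polar moment about centroid: J = I_x + I_y = [13³/12 + 2×7×6.5²] + [13×1.815² + 2(7³/12 + 7×1.685²)] = 914.3 in³.
Direct shear f_v = P/L_w = 79.1 / 27 = 2.93 kip/in (vertical).
Torsion M = P·e = 79.1 × 11.5 = 909.65 kip·in.
Critical point at (x, y) = (5.185, 6.5) from centroid. f_tx = M·y/J = 6.467 kip/in; f_ty = M·x/J = 5.159 kip/in.
Resultant f_max = √[f_tx² + (f_v + f_ty)²] = √[6.467² + (2.93 + 5.159)²] = 10.36 kip/in.
Capacity per unit length: φr_n = 0.75 × 0.6 × 60 × (0.707 × 0.75) = 14.32 kip/in.
10.36 ≤ 14.32 → adequate.

f_max ≈ 10.4 kip/in; adequate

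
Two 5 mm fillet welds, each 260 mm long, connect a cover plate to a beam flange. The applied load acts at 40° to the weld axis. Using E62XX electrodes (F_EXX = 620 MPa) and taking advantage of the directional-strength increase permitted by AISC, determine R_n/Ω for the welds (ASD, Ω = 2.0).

R_n/Ω ≈ 430 kN

t_e = 0.707 × 5 = 3.535 mm; A_we = 3.535 × 520 = 1838 mm².
Directional factor: 1.0 + 0.5 sin^1.5(40°) = 1.258.
F_nw = 0.6 × 620 × 1.258 = 467.9 MPa.
R_n/Ω = (467.9 × 1838) / 2.0 × 10⁻³ = 430 kN.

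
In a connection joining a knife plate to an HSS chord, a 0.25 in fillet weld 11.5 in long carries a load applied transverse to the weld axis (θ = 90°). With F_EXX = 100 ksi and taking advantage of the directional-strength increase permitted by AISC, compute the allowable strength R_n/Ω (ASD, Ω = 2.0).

t_e = 0.707 × 0.25 = 0.1767 in; A_we = 0.1767 × 11.5 = 2.033 in².
Directional factor: 1.0 + 0.5 sin^1.5(90°) = 1.5.
F_nw = 0.6 × 100 × 1.5 = 90 ksi.
R_n/Ω = (90 × 2.033) / 2.0 = 91.47 kips.

R_n/Ω ≈ 91.5 kips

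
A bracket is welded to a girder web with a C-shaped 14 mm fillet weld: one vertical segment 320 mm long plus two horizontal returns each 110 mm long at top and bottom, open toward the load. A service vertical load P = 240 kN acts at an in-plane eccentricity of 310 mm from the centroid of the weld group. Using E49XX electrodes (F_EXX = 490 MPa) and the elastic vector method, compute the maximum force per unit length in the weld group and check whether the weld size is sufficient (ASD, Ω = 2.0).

f_max ≈ 1770 N/mm; NOT adequate

Total weld length L_w = 540 mm. Treat welds as unit-width lines.
Centroid: x̄ = 2×110×55 / 540 = 22.41 mm from the vertical weld.
Polar moment about centroid: J = I_x + I_y = [320³/12 + 2×110×160²] + [320×22.41² + 2(110³/12 + 110×32.59²)] = 8979000 mm³.
Direct shear f_v = P/L_w = 240×10³ / 540 = 444.4 N/mm (vertical).
Torsion M = P·e = 240×10³ × 310 = 74400000 N·mm.
Critical point at (x, y) = (87.59, 160) from centroid. f_tx = M·y/J = 1326 N/mm; f_ty = M·x/J = 725.8 N/mm.
Resultant f_max = √[f_tx² + (f_v + f_ty)²] = √[1326² + (444.4 + 725.8)²] = 1768 N/mm.
Capacity per unit length: r_n/Ω = (1/2.0) × 0.6 × 490 × (0.707 × 14) = 1455 N/mm.
1768 > 1455 → NOT adequate.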